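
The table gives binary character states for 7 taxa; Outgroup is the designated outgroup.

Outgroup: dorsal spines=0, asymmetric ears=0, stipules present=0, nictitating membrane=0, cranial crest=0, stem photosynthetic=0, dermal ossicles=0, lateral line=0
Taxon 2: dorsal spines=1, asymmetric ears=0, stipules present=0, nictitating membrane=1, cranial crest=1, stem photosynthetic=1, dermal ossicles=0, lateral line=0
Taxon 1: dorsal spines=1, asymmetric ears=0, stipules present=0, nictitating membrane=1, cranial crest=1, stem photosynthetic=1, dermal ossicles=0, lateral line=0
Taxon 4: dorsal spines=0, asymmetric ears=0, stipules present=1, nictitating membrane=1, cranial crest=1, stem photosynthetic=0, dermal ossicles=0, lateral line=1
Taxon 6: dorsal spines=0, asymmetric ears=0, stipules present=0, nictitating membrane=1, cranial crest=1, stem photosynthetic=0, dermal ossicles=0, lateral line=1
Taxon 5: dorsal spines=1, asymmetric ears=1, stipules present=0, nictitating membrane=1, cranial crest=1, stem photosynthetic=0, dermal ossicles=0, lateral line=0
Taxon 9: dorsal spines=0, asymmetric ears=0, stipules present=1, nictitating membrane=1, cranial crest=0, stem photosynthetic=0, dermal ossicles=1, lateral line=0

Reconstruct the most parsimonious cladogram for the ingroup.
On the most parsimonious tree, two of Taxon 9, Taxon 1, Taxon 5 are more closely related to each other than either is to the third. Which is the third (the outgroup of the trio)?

The outgroup has state '0' for every character, so '1' is the derived state throughout.
dorsal spines (derived state '1') is shared by Taxon 1, Taxon 2, and Taxon 5 — a synapomorphy uniting that clade.
asymmetric ears (derived state '1') is unique to Taxon 5 (autapomorphy; uninformative for grouping).
stipules present groups Taxon 4 and Taxon 9, which is incompatible with the clades supported by the remaining characters; treating it as convergent (homoplasy) costs fewer steps than any alternative tree.
All ingroup taxa share the derived state '1' for nictitating membrane; it defines the ingroup but does not resolve relationships within it.
cranial crest (derived state '1') is shared by Taxon 1, Taxon 2, Taxon 4, Taxon 5, and Taxon 6 — a synapomorphy uniting that clade.
stem photosynthetic (derived state '1') is shared by Taxon 1 and Taxon 2 — a synapomorphy uniting that clade.
dermal ossicles (derived state '1') is unique to Taxon 9 (autapomorphy; uninformative for grouping).
lateral line: derived state '1' in Taxon 4 and Taxon 6 only — synapomorphy for {Taxon 4, Taxon 6}.
Most parsimonious ingroup topology: ((((Taxon 2,Taxon 1),Taxon 5),(Taxon 4,Taxon 6)),Taxon 9).
Taxon 1 and Taxon 5 share a more recent common ancestor with each other than either does with Taxon 9, so Taxon 9 is the least closely related of the three.

Taxon 9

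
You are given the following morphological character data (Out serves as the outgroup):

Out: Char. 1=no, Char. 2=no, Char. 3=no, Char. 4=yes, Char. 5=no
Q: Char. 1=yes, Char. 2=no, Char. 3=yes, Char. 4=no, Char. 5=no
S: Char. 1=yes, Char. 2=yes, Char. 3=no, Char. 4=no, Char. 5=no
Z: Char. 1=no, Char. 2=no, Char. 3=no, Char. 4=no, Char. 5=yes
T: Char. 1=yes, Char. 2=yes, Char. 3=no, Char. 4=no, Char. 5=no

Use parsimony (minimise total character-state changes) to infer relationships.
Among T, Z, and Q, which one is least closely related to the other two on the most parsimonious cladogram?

Character polarity is set by the outgroup: the derived state is whichever differs from the outgroup's state, so for Char. 4 the derived state is 'no', and for the remaining characters it is 'yes'.
Char. 1: derived state 'yes' in Q, S, and T only — synapomorphy for {Q, S, T}.
Char. 2: derived state 'yes' in S and T only — synapomorphy for {S, T}.
Char. 3: derived state 'yes' in Q only — an autapomorphy, so it tells us nothing about relationships among taxa.
All ingroup taxa share the derived state 'no' for Char. 4; it defines the ingroup but does not resolve relationships within it.
Char. 5 (derived state 'yes') is unique to Z (autapomorphy; uninformative for grouping).
Most parsimonious ingroup topology: ((Q,(S,T)),Z).
Q and T share a more recent common ancestor with each other than either does with Z, so Z is the least closely related of the three.

Z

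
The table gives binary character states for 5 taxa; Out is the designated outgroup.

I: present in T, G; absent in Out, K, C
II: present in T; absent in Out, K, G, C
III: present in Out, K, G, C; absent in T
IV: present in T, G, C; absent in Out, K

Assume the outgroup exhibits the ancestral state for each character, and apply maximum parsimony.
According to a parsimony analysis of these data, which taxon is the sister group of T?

G

Character polarity is set by the outgroup: the derived state is whichever differs from the outgroup's state, so for III the derived state is 'absent', and for the remaining characters it is 'present'.
I: derived state 'present' in G and T only — synapomorphy for {G, T}.
II (derived state 'present') is unique to T (autapomorphy; uninformative for grouping).
III: derived state 'absent' in T only — an autapomorphy, so it tells us nothing about relationships among taxa.
IV: derived state 'present' in C, G, and T only — synapomorphy for {C, G, T}.
Most parsimonious ingroup topology: (((T,G),C),K).
T and G form a cherry on this tree, so they are sister taxa.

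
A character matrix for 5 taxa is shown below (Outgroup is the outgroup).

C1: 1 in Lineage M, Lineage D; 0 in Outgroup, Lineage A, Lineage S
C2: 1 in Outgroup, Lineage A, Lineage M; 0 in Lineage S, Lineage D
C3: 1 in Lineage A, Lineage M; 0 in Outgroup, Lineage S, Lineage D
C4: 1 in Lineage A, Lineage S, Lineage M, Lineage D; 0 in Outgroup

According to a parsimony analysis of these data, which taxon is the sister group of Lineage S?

Character polarity is set by the outgroup: the derived state is whichever differs from the outgroup's state, so for C2 the derived state is '0', and for the remaining characters it is '1'.
C1 groups Lineage D and Lineage M, which is incompatible with the clades supported by the remaining characters; treating it as convergent (homoplasy) costs fewer steps than any alternative tree.
Only Lineage D and Lineage S show the derived state '0' for C2, supporting them as a clade.
C3: derived state '1' in Lineage A and Lineage M only — synapomorphy for {Lineage A, Lineage M}.
C4 (derived state '1') is shared by all ingroup taxa — unites the whole ingroup.
Most parsimonious ingroup topology: ((Lineage A,Lineage M),(Lineage S,Lineage D)).
Lineage S and Lineage D form a cherry on this tree, so they are sister taxa.

Lineage D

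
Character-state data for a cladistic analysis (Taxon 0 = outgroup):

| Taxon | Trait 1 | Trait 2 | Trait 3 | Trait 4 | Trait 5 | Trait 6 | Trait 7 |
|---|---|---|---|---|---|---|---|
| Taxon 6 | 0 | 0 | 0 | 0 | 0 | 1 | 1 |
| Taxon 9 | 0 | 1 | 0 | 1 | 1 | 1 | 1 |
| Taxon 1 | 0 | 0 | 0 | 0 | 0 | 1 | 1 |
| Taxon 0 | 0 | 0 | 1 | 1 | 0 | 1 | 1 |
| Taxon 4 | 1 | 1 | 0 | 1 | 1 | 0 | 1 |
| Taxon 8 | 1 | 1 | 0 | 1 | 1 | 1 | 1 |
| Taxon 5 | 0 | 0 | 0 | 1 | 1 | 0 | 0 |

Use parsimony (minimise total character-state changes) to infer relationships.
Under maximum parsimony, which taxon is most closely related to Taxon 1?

Taxon 6

Character polarity is set by the outgroup: the derived state is whichever differs from the outgroup's state, so for Trait 3, Trait 4, Trait 6, Trait 7 the derived state is '0', and for the remaining characters it is '1'.
Trait 1 (derived state '1') is shared by Taxon 4 and Taxon 8 — a synapomorphy uniting that clade.
Trait 2: derived state '1' in Taxon 4, Taxon 8, and Taxon 9 only — synapomorphy for {Taxon 4, Taxon 8, Taxon 9}.
Trait 3 (derived state '0') is shared by all ingroup taxa — unites the whole ingroup.
Trait 4 (derived state '0') is shared by Taxon 1 and Taxon 6 — a synapomorphy uniting that clade.
Trait 5 (derived state '1') is shared by Taxon 4, Taxon 5, Taxon 8, and Taxon 9 — a synapomorphy uniting that clade.
Trait 6 groups Taxon 4 and Taxon 5, which is incompatible with the clades supported by the remaining characters; treating it as convergent (homoplasy) costs fewer steps than any alternative tree.
Trait 7: derived state '0' in Taxon 5 only — an autapomorphy, so it tells us nothing about relationships among taxa.
Most parsimonious ingroup topology: ((Taxon 1,Taxon 6),(Taxon 5,((Taxon 4,Taxon 8),Taxon 9))).
Taxon 1 and Taxon 6 form a cherry on this tree, so they are sister taxa.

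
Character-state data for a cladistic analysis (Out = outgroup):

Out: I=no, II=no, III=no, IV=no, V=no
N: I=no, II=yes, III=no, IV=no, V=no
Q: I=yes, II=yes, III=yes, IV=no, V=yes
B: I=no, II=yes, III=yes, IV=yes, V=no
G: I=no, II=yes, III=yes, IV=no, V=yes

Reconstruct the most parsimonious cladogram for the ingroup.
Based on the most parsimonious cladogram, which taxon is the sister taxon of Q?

The outgroup has state 'no' for every character, so 'yes' is the derived state throughout.
I (derived state 'yes') is unique to Q (autapomorphy; uninformative for grouping).
II (derived state 'yes') is shared by all ingroup taxa — unites the whole ingroup.
Only B, G, and Q show the derived state 'yes' for III, supporting them as a clade.
IV: derived state 'yes' in B only — an autapomorphy, so it tells us nothing about relationships among taxa.
V (derived state 'yes') is shared by G and Q — a synapomorphy uniting that clade.
Most parsimonious ingroup topology: (N,((Q,G),B)).
Q and G form a cherry on this tree, so they are sister taxa.

G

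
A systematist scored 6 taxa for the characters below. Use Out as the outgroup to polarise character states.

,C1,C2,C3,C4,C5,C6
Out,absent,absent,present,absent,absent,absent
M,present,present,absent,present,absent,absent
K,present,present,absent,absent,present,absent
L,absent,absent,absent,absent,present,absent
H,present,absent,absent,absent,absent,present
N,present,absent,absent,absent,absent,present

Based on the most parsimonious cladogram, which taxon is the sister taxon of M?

Character polarity is set by the outgroup: the derived state is whichever differs from the outgroup's state, so for C3 the derived state is 'absent', and for the remaining characters it is 'present'.
C1 (derived state 'present') is shared by H, K, M, and N — a synapomorphy uniting that clade.
Only K and M show the derived state 'present' for C2, supporting them as a clade.
C3 (derived state 'absent') is shared by all ingroup taxa — unites the whole ingroup.
C4 (derived state 'present') is unique to M (autapomorphy; uninformative for grouping).
C5 (state 'present') occurs in K and L but conflicts with the nesting implied by the other characters — most parsimoniously interpreted as homoplasy.
C6 (derived state 'present') is shared by H and N — a synapomorphy uniting that clade.
Most parsimonious ingroup topology: (((M,K),(H,N)),L).
M and K form a cherry on this tree, so they are sister taxa.

K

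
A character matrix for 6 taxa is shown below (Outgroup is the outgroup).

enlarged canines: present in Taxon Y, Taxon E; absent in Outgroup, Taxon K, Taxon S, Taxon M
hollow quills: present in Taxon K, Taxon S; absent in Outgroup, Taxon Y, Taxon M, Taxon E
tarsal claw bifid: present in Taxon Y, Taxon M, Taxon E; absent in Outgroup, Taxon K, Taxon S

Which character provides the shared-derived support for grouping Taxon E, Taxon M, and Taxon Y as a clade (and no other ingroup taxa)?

tarsal claw bifid

The outgroup has state 'absent' for every character, so 'present' is the derived state throughout.
Only Taxon E and Taxon Y show the derived state 'present' for enlarged canines, supporting them as a clade.
hollow quills (derived state 'present') is shared by Taxon K and Taxon S — a synapomorphy uniting that clade.
Only Taxon E, Taxon M, and Taxon Y show the derived state 'present' for tarsal claw bifid, supporting them as a clade.
Most parsimonious ingroup topology: (((Taxon Y,Taxon E),Taxon M),(Taxon K,Taxon S)).
The clade {Taxon E, Taxon M, Taxon Y} is supported by tarsal claw bifid: its derived state 'present' occurs in exactly those taxa and in no other taxon (including the outgroup).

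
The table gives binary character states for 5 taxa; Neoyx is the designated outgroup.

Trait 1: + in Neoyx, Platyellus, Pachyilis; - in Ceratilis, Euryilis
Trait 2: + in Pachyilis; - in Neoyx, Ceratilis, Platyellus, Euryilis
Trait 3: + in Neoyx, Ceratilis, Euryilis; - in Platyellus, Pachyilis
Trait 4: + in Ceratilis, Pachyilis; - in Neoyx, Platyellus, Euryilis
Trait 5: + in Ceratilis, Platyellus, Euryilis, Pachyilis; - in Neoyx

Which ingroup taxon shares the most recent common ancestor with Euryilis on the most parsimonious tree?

Character polarity is set by the outgroup: the derived state is whichever differs from the outgroup's state, so for Trait 1, Trait 3 the derived state is '-', and for the remaining characters it is '+'.
Trait 1: derived state '-' in Ceratilis and Euryilis only — synapomorphy for {Ceratilis, Euryilis}.
Trait 2 (derived state '+') is unique to Pachyilis (autapomorphy; uninformative for grouping).
Trait 3: derived state '-' in Pachyilis and Platyellus only — synapomorphy for {Pachyilis, Platyellus}.
Trait 4 groups Ceratilis and Pachyilis, which is incompatible with the clades supported by the remaining characters; treating it as convergent (homoplasy) costs fewer steps than any alternative tree.
Trait 5 (derived state '+') is shared by all ingroup taxa — unites the whole ingroup.
Most parsimonious ingroup topology: ((Ceratilis,Euryilis),(Platyellus,Pachyilis)).
Euryilis and Ceratilis form a cherry on this tree, so they are sister taxa.

Ceratilis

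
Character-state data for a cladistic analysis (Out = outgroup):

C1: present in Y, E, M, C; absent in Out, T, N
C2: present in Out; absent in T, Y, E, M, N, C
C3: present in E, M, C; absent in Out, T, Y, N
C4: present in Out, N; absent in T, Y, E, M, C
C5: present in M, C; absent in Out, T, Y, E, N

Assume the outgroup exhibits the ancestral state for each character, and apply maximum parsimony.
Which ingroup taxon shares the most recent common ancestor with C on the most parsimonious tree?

Character polarity is set by the outgroup: the derived state is whichever differs from the outgroup's state, so for C2, C4 the derived state is 'absent', and for the remaining characters it is 'present'.
Only C, E, M, and Y show the derived state 'present' for C1, supporting them as a clade.
All ingroup taxa share the derived state 'absent' for C2; it defines the ingroup but does not resolve relationships within it.
Only C, E, and M show the derived state 'present' for C3, supporting them as a clade.
Only C, E, M, T, and Y show the derived state 'absent' for C4, supporting them as a clade.
C5: derived state 'present' in C and M only — synapomorphy for {C, M}.
Most parsimonious ingroup topology: ((T,(Y,(E,(M,C)))),N).
C and M form a cherry on this tree, so they are sister taxa.

M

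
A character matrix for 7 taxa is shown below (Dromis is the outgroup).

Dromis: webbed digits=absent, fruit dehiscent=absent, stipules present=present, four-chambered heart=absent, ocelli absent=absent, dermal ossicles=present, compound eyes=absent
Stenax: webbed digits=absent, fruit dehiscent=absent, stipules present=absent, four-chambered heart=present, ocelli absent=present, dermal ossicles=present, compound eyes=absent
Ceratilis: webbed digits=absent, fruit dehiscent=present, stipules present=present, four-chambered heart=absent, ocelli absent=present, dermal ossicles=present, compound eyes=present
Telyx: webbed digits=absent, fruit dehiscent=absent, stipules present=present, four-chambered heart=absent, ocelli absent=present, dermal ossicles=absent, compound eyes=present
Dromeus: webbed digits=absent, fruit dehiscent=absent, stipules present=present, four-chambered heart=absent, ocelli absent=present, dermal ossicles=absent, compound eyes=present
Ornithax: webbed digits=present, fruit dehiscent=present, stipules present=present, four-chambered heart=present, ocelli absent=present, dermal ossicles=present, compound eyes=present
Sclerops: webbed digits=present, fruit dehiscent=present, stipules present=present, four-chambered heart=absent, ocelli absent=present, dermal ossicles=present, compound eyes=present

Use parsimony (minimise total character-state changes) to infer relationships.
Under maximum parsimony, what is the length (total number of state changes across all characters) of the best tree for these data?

Character polarity is set by the outgroup: the derived state is whichever differs from the outgroup's state, so for stipules present, dermal ossicles the derived state is 'absent', and for the remaining characters it is 'present'.
webbed digits (derived state 'present') is shared by Ornithax and Sclerops — a synapomorphy uniting that clade.
Only Ceratilis, Ornithax, and Sclerops show the derived state 'present' for fruit dehiscent, supporting them as a clade.
stipules present: derived state 'absent' in Stenax only — an autapomorphy, so it tells us nothing about relationships among taxa.
four-chambered heart groups Ornithax and Stenax, which is incompatible with the clades supported by the remaining characters; treating it as convergent (homoplasy) costs fewer steps than any alternative tree.
All ingroup taxa share the derived state 'present' for ocelli absent; it defines the ingroup but does not resolve relationships within it.
Only Dromeus and Telyx show the derived state 'absent' for dermal ossicles, supporting them as a clade.
Only Ceratilis, Dromeus, Ornithax, Sclerops, and Telyx show the derived state 'present' for compound eyes, supporting them as a clade.
Most parsimonious ingroup topology: (Stenax,((Ceratilis,(Ornithax,Sclerops)),(Telyx,Dromeus))).
Changes per character on this tree: webbed digits: 1; fruit dehiscent: 1; stipules present: 1; four-chambered heart: 2; ocelli absent: 1; dermal ossicles: 1; compound eyes: 1.
Total = 8.

8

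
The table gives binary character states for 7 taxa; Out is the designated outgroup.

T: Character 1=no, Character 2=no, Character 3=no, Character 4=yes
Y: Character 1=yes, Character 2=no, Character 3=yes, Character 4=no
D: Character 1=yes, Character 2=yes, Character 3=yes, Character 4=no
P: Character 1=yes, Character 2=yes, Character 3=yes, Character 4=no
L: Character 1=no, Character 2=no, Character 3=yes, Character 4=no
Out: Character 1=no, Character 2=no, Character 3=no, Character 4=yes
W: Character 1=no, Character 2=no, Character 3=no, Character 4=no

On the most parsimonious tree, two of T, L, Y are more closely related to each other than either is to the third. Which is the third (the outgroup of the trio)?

T

Character polarity is set by the outgroup: the derived state is whichever differs from the outgroup's state, so for Character 4 the derived state is 'no', and for the remaining characters it is 'yes'.
Character 1 (derived state 'yes') is shared by D, P, and Y — a synapomorphy uniting that clade.
Only D and P show the derived state 'yes' for Character 2, supporting them as a clade.
Character 3: derived state 'yes' in D, L, P, and Y only — synapomorphy for {D, L, P, Y}.
Character 4 (derived state 'no') is shared by D, L, P, W, and Y — a synapomorphy uniting that clade.
Most parsimonious ingroup topology: ((((Y,(P,D)),L),W),T).
L and Y share a more recent common ancestor with each other than either does with T, so T is the least closely related of the three.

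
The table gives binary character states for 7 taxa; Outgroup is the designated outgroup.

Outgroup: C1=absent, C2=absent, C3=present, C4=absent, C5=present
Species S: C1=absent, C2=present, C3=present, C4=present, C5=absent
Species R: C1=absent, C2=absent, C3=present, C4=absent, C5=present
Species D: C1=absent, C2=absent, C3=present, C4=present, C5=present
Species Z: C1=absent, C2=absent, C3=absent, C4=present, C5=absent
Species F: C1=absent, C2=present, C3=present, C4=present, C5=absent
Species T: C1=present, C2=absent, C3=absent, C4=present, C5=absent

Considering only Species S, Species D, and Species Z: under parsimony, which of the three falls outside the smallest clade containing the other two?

Species D

Character polarity is set by the outgroup: the derived state is whichever differs from the outgroup's state, so for C3, C5 the derived state is 'absent', and for the remaining characters it is 'present'.
C1: derived state 'present' in Species T only — an autapomorphy, so it tells us nothing about relationships among taxa.
C2: derived state 'present' in Species F and Species S only — synapomorphy for {Species F, Species S}.
C3 (derived state 'absent') is shared by Species T and Species Z — a synapomorphy uniting that clade.
C4: derived state 'present' in Species D, Species F, Species S, Species T, and Species Z only — synapomorphy for {Species D, Species F, Species S, Species T, Species Z}.
C5 (derived state 'absent') is shared by Species F, Species S, Species T, and Species Z — a synapomorphy uniting that clade.
Most parsimonious ingroup topology: ((((Species S,Species F),(Species Z,Species T)),Species D),Species R).
Species Z and Species S share a more recent common ancestor with each other than either does with Species D, so Species D is the least closely related of the three.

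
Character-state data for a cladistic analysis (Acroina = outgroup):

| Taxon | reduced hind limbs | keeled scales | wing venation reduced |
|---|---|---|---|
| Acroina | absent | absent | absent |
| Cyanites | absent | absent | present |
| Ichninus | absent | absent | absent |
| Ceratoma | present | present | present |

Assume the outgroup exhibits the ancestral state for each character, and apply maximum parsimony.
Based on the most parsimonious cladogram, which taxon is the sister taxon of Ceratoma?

Cyanites

The outgroup has state 'absent' for every character, so 'present' is the derived state throughout.
reduced hind limbs: derived state 'present' in Ceratoma only — an autapomorphy, so it tells us nothing about relationships among taxa.
keeled scales (derived state 'present') is unique to Ceratoma (autapomorphy; uninformative for grouping).
Only Ceratoma and Cyanites show the derived state 'present' for wing venation reduced, supporting them as a clade.
Most parsimonious ingroup topology: ((Cyanites,Ceratoma),Ichninus).
Ceratoma and Cyanites form a cherry on this tree, so they are sister taxa.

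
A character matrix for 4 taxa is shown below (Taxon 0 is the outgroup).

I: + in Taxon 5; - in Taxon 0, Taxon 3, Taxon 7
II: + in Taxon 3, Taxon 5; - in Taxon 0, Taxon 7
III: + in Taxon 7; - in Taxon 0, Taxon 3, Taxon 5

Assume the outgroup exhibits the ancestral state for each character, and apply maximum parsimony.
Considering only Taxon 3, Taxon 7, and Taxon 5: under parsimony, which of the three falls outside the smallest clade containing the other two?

Taxon 7

The outgroup has state '-' for every character, so '+' is the derived state throughout.
I: derived state '+' in Taxon 5 only — an autapomorphy, so it tells us nothing about relationships among taxa.
Only Taxon 3 and Taxon 5 show the derived state '+' for II, supporting them as a clade.
III (derived state '+') is unique to Taxon 7 (autapomorphy; uninformative for grouping).
Most parsimonious ingroup topology: ((Taxon 3,Taxon 5),Taxon 7).
Taxon 3 and Taxon 5 share a more recent common ancestor with each other than either does with Taxon 7, so Taxon 7 is the least closely related of the three.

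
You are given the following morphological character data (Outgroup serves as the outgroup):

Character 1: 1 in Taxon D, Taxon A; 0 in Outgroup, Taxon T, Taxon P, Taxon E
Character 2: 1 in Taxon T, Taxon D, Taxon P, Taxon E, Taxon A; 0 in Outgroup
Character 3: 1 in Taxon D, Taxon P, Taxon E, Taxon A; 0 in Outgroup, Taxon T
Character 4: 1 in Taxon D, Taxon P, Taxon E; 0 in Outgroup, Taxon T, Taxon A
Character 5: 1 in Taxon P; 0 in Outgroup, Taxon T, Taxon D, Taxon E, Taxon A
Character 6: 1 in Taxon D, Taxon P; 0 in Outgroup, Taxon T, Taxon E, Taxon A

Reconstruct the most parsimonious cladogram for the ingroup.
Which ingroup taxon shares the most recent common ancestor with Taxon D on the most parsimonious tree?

The outgroup has state '0' for every character, so '1' is the derived state throughout.
Character 1 groups Taxon A and Taxon D, which is incompatible with the clades supported by the remaining characters; treating it as convergent (homoplasy) costs fewer steps than any alternative tree.
All ingroup taxa share the derived state '1' for Character 2; it defines the ingroup but does not resolve relationships within it.
Only Taxon A, Taxon D, Taxon E, and Taxon P show the derived state '1' for Character 3, supporting them as a clade.
Only Taxon D, Taxon E, and Taxon P show the derived state '1' for Character 4, supporting them as a clade.
Character 5 (derived state '1') is unique to Taxon P (autapomorphy; uninformative for grouping).
Character 6: derived state '1' in Taxon D and Taxon P only — synapomorphy for {Taxon D, Taxon P}.
Most parsimonious ingroup topology: (Taxon T,(((Taxon D,Taxon P),Taxon E),Taxon A)).
Taxon D and Taxon P form a cherry on this tree, so they are sister taxa.

Taxon P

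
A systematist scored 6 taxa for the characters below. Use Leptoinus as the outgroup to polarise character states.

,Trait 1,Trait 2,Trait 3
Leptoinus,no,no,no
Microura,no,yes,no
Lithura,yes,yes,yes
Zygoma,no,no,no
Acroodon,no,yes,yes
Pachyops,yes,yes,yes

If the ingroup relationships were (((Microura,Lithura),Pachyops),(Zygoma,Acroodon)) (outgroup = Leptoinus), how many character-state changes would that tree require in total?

Map each character onto (((Microura,Lithura),Pachyops),(Zygoma,Acroodon)) (rooted by Leptoinus) and count the minimum state changes it requires (Fitch parsimony):
Trait 1: 2; Trait 2: 2; Trait 3: 3.
Total tree length = 7.

7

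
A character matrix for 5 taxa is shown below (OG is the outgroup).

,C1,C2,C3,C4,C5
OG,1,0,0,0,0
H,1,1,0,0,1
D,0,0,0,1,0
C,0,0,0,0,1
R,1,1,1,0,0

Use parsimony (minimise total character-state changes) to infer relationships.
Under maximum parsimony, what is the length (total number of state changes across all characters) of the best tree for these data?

6

Character polarity is set by the outgroup: the derived state is whichever differs from the outgroup's state, so for C1 the derived state is '0', and for the remaining characters it is '1'.
C1 (derived state '0') is shared by C and D — a synapomorphy uniting that clade.
Only H and R show the derived state '1' for C2, supporting them as a clade.
C3 (derived state '1') is unique to R (autapomorphy; uninformative for grouping).
C4: derived state '1' in D only — an autapomorphy, so it tells us nothing about relationships among taxa.
C5 (state '1') occurs in C and H but conflicts with the nesting implied by the other characters — most parsimoniously interpreted as homoplasy.
Most parsimonious ingroup topology: ((H,R),(D,C)).
Changes per character on this tree: C1: 1; C2: 1; C3: 1; C4: 1; C5: 2.
Total = 6.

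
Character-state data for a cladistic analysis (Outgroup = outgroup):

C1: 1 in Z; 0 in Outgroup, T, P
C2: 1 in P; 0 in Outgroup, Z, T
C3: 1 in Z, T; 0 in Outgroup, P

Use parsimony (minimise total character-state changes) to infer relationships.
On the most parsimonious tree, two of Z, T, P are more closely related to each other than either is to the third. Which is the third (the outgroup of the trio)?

P

The outgroup has state '0' for every character, so '1' is the derived state throughout.
C1: derived state '1' in Z only — an autapomorphy, so it tells us nothing about relationships among taxa.
C2: derived state '1' in P only — an autapomorphy, so it tells us nothing about relationships among taxa.
C3 (derived state '1') is shared by T and Z — a synapomorphy uniting that clade.
Most parsimonious ingroup topology: ((Z,T),P).
Z and T share a more recent common ancestor with each other than either does with P, so P is the least closely related of the three.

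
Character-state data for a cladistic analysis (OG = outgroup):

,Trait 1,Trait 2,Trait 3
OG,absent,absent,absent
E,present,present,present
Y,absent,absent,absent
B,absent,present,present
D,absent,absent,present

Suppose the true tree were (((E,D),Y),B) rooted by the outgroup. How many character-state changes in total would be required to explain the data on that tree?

5

Map each character onto (((E,D),Y),B) (rooted by OG) and count the minimum state changes it requires (Fitch parsimony):
Trait 1: 1; Trait 2: 2; Trait 3: 2.
Total tree length = 5.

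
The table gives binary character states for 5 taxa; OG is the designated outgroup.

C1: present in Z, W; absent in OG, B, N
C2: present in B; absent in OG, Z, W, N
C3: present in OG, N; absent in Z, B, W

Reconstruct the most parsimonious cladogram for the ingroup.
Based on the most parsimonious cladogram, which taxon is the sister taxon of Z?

Character polarity is set by the outgroup: the derived state is whichever differs from the outgroup's state, so for C3 the derived state is 'absent', and for the remaining characters it is 'present'.
C1: derived state 'present' in W and Z only — synapomorphy for {W, Z}.
C2: derived state 'present' in B only — an autapomorphy, so it tells us nothing about relationships among taxa.
C3: derived state 'absent' in B, W, and Z only — synapomorphy for {B, W, Z}.
Most parsimonious ingroup topology: (((Z,W),B),N).
Z and W form a cherry on this tree, so they are sister taxa.

W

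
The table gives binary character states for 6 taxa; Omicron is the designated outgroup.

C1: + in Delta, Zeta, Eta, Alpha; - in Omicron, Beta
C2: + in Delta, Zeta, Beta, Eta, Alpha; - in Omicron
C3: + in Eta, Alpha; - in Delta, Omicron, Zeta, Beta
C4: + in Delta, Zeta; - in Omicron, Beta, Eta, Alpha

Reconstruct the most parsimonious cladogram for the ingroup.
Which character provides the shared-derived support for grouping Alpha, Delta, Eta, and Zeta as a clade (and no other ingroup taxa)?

The outgroup has state '-' for every character, so '+' is the derived state throughout.
Only Alpha, Delta, Eta, and Zeta show the derived state '+' for C1, supporting them as a clade.
C2 (derived state '+') is shared by all ingroup taxa — unites the whole ingroup.
C3 (derived state '+') is shared by Alpha and Eta — a synapomorphy uniting that clade.
C4: derived state '+' in Delta and Zeta only — synapomorphy for {Delta, Zeta}.
Most parsimonious ingroup topology: (((Zeta,Delta),(Alpha,Eta)),Beta).
The clade {Alpha, Delta, Eta, Zeta} is supported by C1: its derived state '+' occurs in exactly those taxa and in no other taxon (including the outgroup).

C1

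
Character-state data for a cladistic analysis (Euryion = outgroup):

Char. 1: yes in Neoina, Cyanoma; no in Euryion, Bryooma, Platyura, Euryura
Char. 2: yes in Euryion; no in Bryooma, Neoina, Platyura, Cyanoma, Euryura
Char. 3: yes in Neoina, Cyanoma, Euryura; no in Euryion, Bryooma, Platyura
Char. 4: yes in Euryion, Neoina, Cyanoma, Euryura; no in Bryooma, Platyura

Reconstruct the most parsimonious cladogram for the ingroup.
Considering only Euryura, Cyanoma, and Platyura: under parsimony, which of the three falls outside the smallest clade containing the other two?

Platyura

Character polarity is set by the outgroup: the derived state is whichever differs from the outgroup's state, so for Char. 2, Char. 4 the derived state is 'no', and for the remaining characters it is 'yes'.
Char. 1 (derived state 'yes') is shared by Cyanoma and Neoina — a synapomorphy uniting that clade.
All ingroup taxa share the derived state 'no' for Char. 2; it defines the ingroup but does not resolve relationships within it.
Only Cyanoma, Euryura, and Neoina show the derived state 'yes' for Char. 3, supporting them as a clade.
Char. 4 (derived state 'no') is shared by Bryooma and Platyura — a synapomorphy uniting that clade.
Most parsimonious ingroup topology: ((Bryooma,Platyura),((Neoina,Cyanoma),Euryura)).
Euryura and Cyanoma share a more recent common ancestor with each other than either does with Platyura, so Platyura is the least closely related of the three.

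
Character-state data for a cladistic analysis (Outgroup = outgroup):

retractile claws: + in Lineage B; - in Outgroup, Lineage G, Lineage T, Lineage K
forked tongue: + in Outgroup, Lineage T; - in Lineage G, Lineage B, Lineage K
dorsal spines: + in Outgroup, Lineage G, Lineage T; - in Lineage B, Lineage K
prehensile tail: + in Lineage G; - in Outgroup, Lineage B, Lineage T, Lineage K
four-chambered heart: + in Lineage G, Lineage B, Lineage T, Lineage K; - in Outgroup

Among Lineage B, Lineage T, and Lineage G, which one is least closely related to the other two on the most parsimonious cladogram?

Character polarity is set by the outgroup: the derived state is whichever differs from the outgroup's state, so for forked tongue, dorsal spines the derived state is '-', and for the remaining characters it is '+'.
retractile claws: derived state '+' in Lineage B only — an autapomorphy, so it tells us nothing about relationships among taxa.
forked tongue: derived state '-' in Lineage B, Lineage G, and Lineage K only — synapomorphy for {Lineage B, Lineage G, Lineage K}.
Only Lineage B and Lineage K show the derived state '-' for dorsal spines, supporting them as a clade.
prehensile tail (derived state '+') is unique to Lineage G (autapomorphy; uninformative for grouping).
four-chambered heart (derived state '+') is shared by all ingroup taxa — unites the whole ingroup.
Most parsimonious ingroup topology: ((Lineage G,(Lineage B,Lineage K)),Lineage T).
Lineage G and Lineage B share a more recent common ancestor with each other than either does with Lineage T, so Lineage T is the least closely related of the three.

Lineage T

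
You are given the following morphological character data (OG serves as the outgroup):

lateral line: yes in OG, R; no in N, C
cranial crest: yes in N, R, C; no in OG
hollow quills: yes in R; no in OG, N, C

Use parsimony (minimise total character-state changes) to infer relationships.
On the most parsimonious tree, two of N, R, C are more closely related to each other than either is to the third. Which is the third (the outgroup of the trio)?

R

Character polarity is set by the outgroup: the derived state is whichever differs from the outgroup's state, so for lateral line the derived state is 'no', and for the remaining characters it is 'yes'.
lateral line (derived state 'no') is shared by C and N — a synapomorphy uniting that clade.
All ingroup taxa share the derived state 'yes' for cranial crest; it defines the ingroup but does not resolve relationships within it.
hollow quills (derived state 'yes') is unique to R (autapomorphy; uninformative for grouping).
Most parsimonious ingroup topology: ((N,C),R).
N and C share a more recent common ancestor with each other than either does with R, so R is the least closely related of the three.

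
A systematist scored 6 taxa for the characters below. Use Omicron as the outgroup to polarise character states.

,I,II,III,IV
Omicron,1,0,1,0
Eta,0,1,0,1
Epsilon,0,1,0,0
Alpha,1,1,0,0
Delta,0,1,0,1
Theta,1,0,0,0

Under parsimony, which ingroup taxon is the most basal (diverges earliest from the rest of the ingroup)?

Character polarity is set by the outgroup: the derived state is whichever differs from the outgroup's state, so for I, III the derived state is '0', and for the remaining characters it is '1'.
Only Delta, Epsilon, and Eta show the derived state '0' for I, supporting them as a clade.
II: derived state '1' in Alpha, Delta, Epsilon, and Eta only — synapomorphy for {Alpha, Delta, Epsilon, Eta}.
III (derived state '0') is shared by all ingroup taxa — unites the whole ingroup.
IV (derived state '1') is shared by Delta and Eta — a synapomorphy uniting that clade.
Most parsimonious ingroup topology: ((((Eta,Delta),Epsilon),Alpha),Theta).
Theta is sister to the clade containing all other ingroup taxa, so it is the earliest-diverging (most basal) ingroup lineage.

Theta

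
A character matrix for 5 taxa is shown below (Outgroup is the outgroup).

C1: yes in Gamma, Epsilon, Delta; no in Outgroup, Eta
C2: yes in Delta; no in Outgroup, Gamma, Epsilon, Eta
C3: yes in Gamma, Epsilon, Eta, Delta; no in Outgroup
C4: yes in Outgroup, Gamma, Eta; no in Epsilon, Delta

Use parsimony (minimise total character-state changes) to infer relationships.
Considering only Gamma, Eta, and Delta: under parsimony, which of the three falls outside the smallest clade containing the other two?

Character polarity is set by the outgroup: the derived state is whichever differs from the outgroup's state, so for C4 the derived state is 'no', and for the remaining characters it is 'yes'.
Only Delta, Epsilon, and Gamma show the derived state 'yes' for C1, supporting them as a clade.
C2: derived state 'yes' in Delta only — an autapomorphy, so it tells us nothing about relationships among taxa.
C3 (derived state 'yes') is shared by all ingroup taxa — unites the whole ingroup.
C4: derived state 'no' in Delta and Epsilon only — synapomorphy for {Delta, Epsilon}.
Most parsimonious ingroup topology: ((Gamma,(Epsilon,Delta)),Eta).
Delta and Gamma share a more recent common ancestor with each other than either does with Eta, so Eta is the least closely related of the three.

Eta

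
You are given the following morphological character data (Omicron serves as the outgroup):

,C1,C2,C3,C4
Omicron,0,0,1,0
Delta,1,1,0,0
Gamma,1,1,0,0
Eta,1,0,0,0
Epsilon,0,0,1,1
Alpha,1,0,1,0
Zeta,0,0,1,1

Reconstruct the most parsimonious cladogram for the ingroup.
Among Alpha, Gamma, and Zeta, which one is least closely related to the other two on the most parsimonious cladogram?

Character polarity is set by the outgroup: the derived state is whichever differs from the outgroup's state, so for C3 the derived state is '0', and for the remaining characters it is '1'.
C1: derived state '1' in Alpha, Delta, Eta, and Gamma only — synapomorphy for {Alpha, Delta, Eta, Gamma}.
Only Delta and Gamma show the derived state '1' for C2, supporting them as a clade.
C3: derived state '0' in Delta, Eta, and Gamma only — synapomorphy for {Delta, Eta, Gamma}.
C4 (derived state '1') is shared by Epsilon and Zeta — a synapomorphy uniting that clade.
Most parsimonious ingroup topology: ((((Delta,Gamma),Eta),Alpha),(Epsilon,Zeta)).
Alpha and Gamma share a more recent common ancestor with each other than either does with Zeta, so Zeta is the least closely related of the three.

Zeta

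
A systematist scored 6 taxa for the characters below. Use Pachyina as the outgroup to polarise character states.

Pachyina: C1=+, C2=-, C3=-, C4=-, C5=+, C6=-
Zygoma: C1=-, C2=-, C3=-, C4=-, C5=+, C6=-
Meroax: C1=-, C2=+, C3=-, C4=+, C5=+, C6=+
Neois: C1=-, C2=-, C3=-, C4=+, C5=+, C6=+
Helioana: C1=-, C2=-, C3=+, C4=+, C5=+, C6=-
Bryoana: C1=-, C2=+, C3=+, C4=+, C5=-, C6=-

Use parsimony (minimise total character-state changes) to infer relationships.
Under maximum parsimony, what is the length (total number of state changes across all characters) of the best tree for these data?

7

Character polarity is set by the outgroup: the derived state is whichever differs from the outgroup's state, so for C1, C5 the derived state is '-', and for the remaining characters it is '+'.
C1 (derived state '-') is shared by all ingroup taxa — unites the whole ingroup.
C2 (state '+') occurs in Bryoana and Meroax but conflicts with the nesting implied by the other characters — most parsimoniously interpreted as homoplasy.
Only Bryoana and Helioana show the derived state '+' for C3, supporting them as a clade.
C4: derived state '+' in Bryoana, Helioana, Meroax, and Neois only — synapomorphy for {Bryoana, Helioana, Meroax, Neois}.
C5 (derived state '-') is unique to Bryoana (autapomorphy; uninformative for grouping).
C6 (derived state '+') is shared by Meroax and Neois — a synapomorphy uniting that clade.
Most parsimonious ingroup topology: (Zygoma,((Meroax,Neois),(Helioana,Bryoana))).
Changes per character on this tree: C1: 1; C2: 2; C3: 1; C4: 1; C5: 1; C6: 1.
Total = 7.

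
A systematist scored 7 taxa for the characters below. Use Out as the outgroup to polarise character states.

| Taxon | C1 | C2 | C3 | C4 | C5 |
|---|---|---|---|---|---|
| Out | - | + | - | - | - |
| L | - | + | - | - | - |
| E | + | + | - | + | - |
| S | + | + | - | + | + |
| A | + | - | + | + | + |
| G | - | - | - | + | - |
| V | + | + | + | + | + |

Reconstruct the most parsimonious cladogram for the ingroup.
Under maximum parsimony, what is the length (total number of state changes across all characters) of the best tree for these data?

6

Character polarity is set by the outgroup: the derived state is whichever differs from the outgroup's state, so for C2 the derived state is '-', and for the remaining characters it is '+'.
Only A, E, S, and V show the derived state '+' for C1, supporting them as a clade.
C2 (state '-') occurs in A and G but conflicts with the nesting implied by the other characters — most parsimoniously interpreted as homoplasy.
Only A and V show the derived state '+' for C3, supporting them as a clade.
Only A, E, G, S, and V show the derived state '+' for C4, supporting them as a clade.
C5: derived state '+' in A, S, and V only — synapomorphy for {A, S, V}.
Most parsimonious ingroup topology: (L,((E,(S,(A,V))),G)).
Changes per character on this tree: C1: 1; C2: 2; C3: 1; C4: 1; C5: 1.
Total = 6.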